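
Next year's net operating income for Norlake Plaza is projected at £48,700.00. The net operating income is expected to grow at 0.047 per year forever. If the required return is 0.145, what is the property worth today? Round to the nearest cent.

£496938.78

Growing perpetuity: P = D₁ / (r − g) = £48,700.0000 / (0.145 − 0.047) = £496,938.78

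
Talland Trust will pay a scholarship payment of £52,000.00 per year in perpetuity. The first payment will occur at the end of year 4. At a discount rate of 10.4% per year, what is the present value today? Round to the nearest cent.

Value at end of year 3: C / r = £52,000.00 / 0.104 = £500,000.0000
Discount to today: PV = £500,000.0000 / (1 + 0.104)^3 = £500,000.0000 / 1.345573 = £371,588.94

£371588.94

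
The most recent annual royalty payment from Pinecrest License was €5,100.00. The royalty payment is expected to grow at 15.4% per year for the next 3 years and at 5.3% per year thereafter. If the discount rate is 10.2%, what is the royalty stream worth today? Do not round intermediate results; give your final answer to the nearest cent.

€142646.22

D_1 = 5885.40000
D_2 = 6791.75160
D_3 = 7837.68135
Terminal value at year 3: TV = D_3×(1+g_2)/(r−g_2) = 8253.07846/0.049 = 168430.17261
P_0 = D_1/(1+r)^1 + D_2/(1+r)^2 + D_3/(1+r)^3 + TV/(1+r)^3
    = 5340.65336 + 5592.66241 + 5856.56299 + 125856.34353 = 142646.22229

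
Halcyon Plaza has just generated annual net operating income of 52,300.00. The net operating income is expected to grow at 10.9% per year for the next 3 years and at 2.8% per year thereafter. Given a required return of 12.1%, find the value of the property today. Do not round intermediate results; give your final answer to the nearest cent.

713309.03

D_1 = 58000.70000
D_2 = 64322.77630
D_3 = 71333.95892
Terminal value at year 3: TV = D_3×(1+g_2)/(r−g_2) = 73331.30977/0.093 = 788508.70717
P_0 = D_1/(1+r)^1 + D_2/(1+r)^2 + D_3/(1+r)^3 + TV/(1+r)^3
    = 51740.14273 + 51186.27858 + 50638.34339 + 559744.26891 = 713309.03361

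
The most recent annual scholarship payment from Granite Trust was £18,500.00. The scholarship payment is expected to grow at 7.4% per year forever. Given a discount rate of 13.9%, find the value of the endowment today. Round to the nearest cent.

£305676.92

D₁ = D₀ × (1 + g) = £18,500.00 × 1.074 = £19,869.0000
Growing perpetuity: P = D₁ / (r − g) = £19,869.0000 / (0.139 − 0.074) = £305,676.92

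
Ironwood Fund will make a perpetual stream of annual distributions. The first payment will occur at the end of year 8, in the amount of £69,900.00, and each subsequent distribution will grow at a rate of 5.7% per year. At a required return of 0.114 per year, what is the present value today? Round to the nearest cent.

Value at end of year 7: C₁ / (r − g) = £69,900.00 / (0.114 − 0.057) = £1,226,315.7895
Discount to today: PV = £1,226,315.7895 / (1 + 0.114)^7 = £1,226,315.7895 / 2.129101 = £575,978.12

£575978.12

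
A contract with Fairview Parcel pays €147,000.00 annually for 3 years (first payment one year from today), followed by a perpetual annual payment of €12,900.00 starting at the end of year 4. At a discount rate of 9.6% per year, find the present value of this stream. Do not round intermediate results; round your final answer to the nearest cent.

€470224.35

PV of 3-year annuity: €147,000.00 × [1 − (1+0.096)^−3] / 0.096 = 368157.00723
Perpetuity value at year 3: €12,900.00 / 0.096 = 134375.00000
PV of perpetuity: 134375.00000 / (1+0.096)^3 = 102067.34426
Total PV = 368157.00723 + 102067.34426 = 470224.35149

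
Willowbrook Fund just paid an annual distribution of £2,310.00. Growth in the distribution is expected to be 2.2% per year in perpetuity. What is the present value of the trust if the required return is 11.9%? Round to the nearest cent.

£24338.35

D₁ = D₀ × (1 + g) = £2,310.00 × 1.022 = £2,360.8200
Growing perpetuity: P = D₁ / (r − g) = £2,360.8200 / (0.119 − 0.022) = £24,338.35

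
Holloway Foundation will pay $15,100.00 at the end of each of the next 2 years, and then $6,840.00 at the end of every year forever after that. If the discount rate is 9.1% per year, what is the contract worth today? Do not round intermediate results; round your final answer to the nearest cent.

PV of 2-year annuity: $15,100.00 × [1 − (1+0.091)^−2] / 0.091 = 26526.59330
Perpetuity value at year 2: $6,840.00 / 0.091 = 75164.83516
PV of perpetuity: 75164.83516 / (1+0.091)^2 = 63148.81542
Total PV = 26526.59330 + 63148.81542 = 89675.40872

$89675.41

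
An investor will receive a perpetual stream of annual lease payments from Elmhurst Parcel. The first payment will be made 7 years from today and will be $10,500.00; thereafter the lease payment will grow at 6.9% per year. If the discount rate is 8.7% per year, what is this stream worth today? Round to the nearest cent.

Value at end of year 6: C₁ / (r − g) = $10,500.00 / (0.087 − 0.069) = $583,333.3333
Discount to today: PV = $583,333.3333 / (1 + 0.087)^6 = $583,333.3333 / 1.649595 = $353,622.21

$353622.21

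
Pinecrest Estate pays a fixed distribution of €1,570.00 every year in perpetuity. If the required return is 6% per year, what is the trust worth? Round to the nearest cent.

€26166.67

Level perpetuity: PV = C / r = €1,570.00 / 0.06 = €26,166.67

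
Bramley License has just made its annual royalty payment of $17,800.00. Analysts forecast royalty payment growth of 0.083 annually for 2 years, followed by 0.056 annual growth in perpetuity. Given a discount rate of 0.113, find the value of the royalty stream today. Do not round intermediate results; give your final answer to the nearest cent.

D_1 = 19277.40000
D_2 = 20877.42420
Terminal value at year 2: TV = D_2×(1+g_2)/(r−g_2) = 22046.55996/0.057 = 386781.75360
P_0 = D_1/(1+r)^1 + D_2/(1+r)^2 + TV/(1+r)^2
    = 17320.21563 + 16853.36346 + 312230.73358 = 346404.31267

$346404.31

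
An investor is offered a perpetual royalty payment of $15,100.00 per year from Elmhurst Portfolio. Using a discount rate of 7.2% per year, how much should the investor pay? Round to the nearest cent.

Level perpetuity: PV = C / r = $15,100.00 / 0.072 = $209,722.22

$209722.22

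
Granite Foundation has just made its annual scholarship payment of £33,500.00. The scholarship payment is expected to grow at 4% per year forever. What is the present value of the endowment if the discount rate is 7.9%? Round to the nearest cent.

D₁ = D₀ × (1 + g) = £33,500.00 × 1.04 = £34,840.0000
Growing perpetuity: P = D₁ / (r − g) = £34,840.0000 / (0.079 − 0.04) = £893,333.33

£893333.33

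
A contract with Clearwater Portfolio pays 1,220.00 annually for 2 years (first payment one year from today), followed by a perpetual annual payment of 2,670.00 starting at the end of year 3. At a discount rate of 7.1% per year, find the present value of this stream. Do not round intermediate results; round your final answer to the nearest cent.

PV of 2-year annuity: 1,220.00 × [1 − (1+0.071)^−2] / 0.071 = 2202.72859
Perpetuity value at year 2: 2,670.00 / 0.071 = 37605.63380
PV of perpetuity: 37605.63380 / (1+0.071)^2 = 32784.90813
Total PV = 2202.72859 + 32784.90813 = 34987.63671

34987.64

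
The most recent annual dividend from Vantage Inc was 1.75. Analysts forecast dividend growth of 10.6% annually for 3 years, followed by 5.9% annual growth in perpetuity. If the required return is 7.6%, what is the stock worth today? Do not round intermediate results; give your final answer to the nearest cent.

123.94

D_1 = 1.93550
D_2 = 2.14066
D_3 = 2.36757
Terminal value at year 3: TV = D_3×(1+g_2)/(r−g_2) = 2.50726/0.017 = 147.48589
P_0 = D_1/(1+r)^1 + D_2/(1+r)^2 + D_3/(1+r)^3 + TV/(1+r)^3
    = 1.79879 + 1.84894 + 1.90049 + 118.38963 = 123.93786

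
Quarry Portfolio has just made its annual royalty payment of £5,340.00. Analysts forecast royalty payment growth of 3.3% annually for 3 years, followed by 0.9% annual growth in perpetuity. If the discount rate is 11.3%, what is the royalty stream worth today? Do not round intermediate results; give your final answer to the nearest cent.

£55245.83

D_1 = 5516.22000
D_2 = 5698.25526
D_3 = 5886.29768
Terminal value at year 3: TV = D_3×(1+g_2)/(r−g_2) = 5939.27436/0.104 = 57108.40733
P_0 = D_1/(1+r)^1 + D_2/(1+r)^2 + D_3/(1+r)^3 + TV/(1+r)^3
    = 4956.17251 + 4599.93369 + 4269.30054 + 41420.42546 = 55245.83220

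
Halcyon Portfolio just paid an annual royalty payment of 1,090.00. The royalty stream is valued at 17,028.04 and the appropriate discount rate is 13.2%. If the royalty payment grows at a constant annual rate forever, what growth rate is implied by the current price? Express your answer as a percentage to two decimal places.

P = D₀(1+g)/(r−g) ⇒ P(r−g) = D₀(1+g) ⇒ g(P+D₀) = P·r − D₀
g = (P·r − D₀)/(P + D₀) = (17,028.04×0.132 − 1,090.00) / (17,028.04 + 1,090.00) = 0.063898

6.39%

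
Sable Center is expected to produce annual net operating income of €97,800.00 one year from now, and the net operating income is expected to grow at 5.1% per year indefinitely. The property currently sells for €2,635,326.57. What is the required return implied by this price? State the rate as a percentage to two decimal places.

P = D₁/(r − g) ⇒ r = D₁/P + g = €97,800.0000/€2,635,326.57 + 0.051 = 0.037111 + 0.051 = 0.088111

8.81%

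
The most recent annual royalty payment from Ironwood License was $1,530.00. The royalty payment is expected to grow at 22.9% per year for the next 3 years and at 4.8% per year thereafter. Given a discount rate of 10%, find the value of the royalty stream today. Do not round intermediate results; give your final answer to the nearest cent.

D_1 = 1880.37000
D_2 = 2310.97473
D_3 = 2840.18794
Terminal value at year 3: TV = D_3×(1+g_2)/(r−g_2) = 2976.51696/0.052 = 57240.71085
P_0 = D_1/(1+r)^1 + D_2/(1+r)^2 + D_3/(1+r)^3 + TV/(1+r)^3
    = 1709.42727 + 1909.89647 + 2133.87524 + 43005.79328 = 48758.99226

$48758.99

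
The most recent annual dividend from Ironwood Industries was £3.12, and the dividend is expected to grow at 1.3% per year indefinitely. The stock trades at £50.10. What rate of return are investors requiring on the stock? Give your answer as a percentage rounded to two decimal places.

D₁ = £3.12 × 1.013 = £3.1606
P = D₁/(r − g) ⇒ r = D₁/P + g = £3.1606/£50.10 + 0.013 = 0.063085 + 0.013 = 0.076085

7.61%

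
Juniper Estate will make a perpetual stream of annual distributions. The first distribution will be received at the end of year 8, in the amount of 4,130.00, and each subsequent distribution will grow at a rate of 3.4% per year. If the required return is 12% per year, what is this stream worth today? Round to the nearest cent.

Value at end of year 7: C₁ / (r − g) = 4,130.00 / (0.12 − 0.034) = 48,023.2558
Discount to today: PV = 48,023.2558 / (1 + 0.12)^7 = 48,023.2558 / 2.210681 = 21,723.28

21723.28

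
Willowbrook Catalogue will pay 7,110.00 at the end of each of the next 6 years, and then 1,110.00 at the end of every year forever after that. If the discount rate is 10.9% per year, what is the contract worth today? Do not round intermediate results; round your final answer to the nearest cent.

35640.00

PV of 6-year annuity: 7,110.00 × [1 − (1+0.109)^−6] / 0.109 = 30165.97396
Perpetuity value at year 6: 1,110.00 / 0.109 = 10183.48624
PV of perpetuity: 10183.48624 / (1+0.109)^6 = 5474.03039
Total PV = 30165.97396 + 5474.03039 = 35640.00435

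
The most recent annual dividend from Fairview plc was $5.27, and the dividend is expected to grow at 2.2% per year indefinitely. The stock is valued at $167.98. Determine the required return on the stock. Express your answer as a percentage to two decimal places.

D₁ = $5.27 × 1.022 = $5.3859
P = D₁/(r − g) ⇒ r = D₁/P + g = $5.3859/$167.98 + 0.022 = 0.032063 + 0.022 = 0.054063

5.41%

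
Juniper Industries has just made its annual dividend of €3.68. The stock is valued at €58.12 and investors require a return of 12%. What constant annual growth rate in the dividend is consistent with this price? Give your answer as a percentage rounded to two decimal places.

P = D₀(1+g)/(r−g) ⇒ P(r−g) = D₀(1+g) ⇒ g(P+D₀) = P·r − D₀
g = (P·r − D₀)/(P + D₀) = (€58.12×0.12 − €3.68) / (€58.12 + €3.68) = 0.053307

5.33%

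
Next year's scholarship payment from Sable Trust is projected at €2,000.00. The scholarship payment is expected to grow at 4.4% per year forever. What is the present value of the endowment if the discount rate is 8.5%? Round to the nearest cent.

Growing perpetuity: P = D₁ / (r − g) = €2,000.0000 / (0.085 − 0.044) = €48,780.49

€48780.49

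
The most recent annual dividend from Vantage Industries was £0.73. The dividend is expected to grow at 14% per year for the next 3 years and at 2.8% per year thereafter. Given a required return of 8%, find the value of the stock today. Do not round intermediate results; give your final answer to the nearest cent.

£19.42

D_1 = 0.83220
D_2 = 0.94871
D_3 = 1.08153
Terminal value at year 3: TV = D_3×(1+g_2)/(r−g_2) = 1.11181/0.052 = 21.38096
P_0 = D_1/(1+r)^1 + D_2/(1+r)^2 + D_3/(1+r)^3 + TV/(1+r)^3
    = 0.77056 + 0.81336 + 0.85855 + 16.97289 = 19.41537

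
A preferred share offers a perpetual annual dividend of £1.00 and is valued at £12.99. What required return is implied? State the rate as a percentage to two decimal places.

7.70%

P = C/r ⇒ r = C/P = £1.00/£12.99 = 0.076982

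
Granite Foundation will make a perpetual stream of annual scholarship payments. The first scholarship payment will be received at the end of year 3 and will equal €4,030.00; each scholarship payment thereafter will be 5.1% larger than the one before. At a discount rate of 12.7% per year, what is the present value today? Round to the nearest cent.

€41748.76

Value at end of year 2: C₁ / (r − g) = €4,030.00 / (0.127 − 0.051) = €53,026.3158
Discount to today: PV = €53,026.3158 / (1 + 0.127)^2 = €53,026.3158 / 1.270129 = €41,748.76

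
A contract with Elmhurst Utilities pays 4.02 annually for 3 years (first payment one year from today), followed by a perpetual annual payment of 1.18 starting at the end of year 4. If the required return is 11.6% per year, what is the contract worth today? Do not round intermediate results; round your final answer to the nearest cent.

17.04

PV of 3-year annuity: 4.02 × [1 − (1+0.116)^−3] / 0.116 = 9.72212
Perpetuity value at year 3: 1.18 / 0.116 = 10.17241
PV of perpetuity: 10.17241 / (1+0.116)^3 = 7.31866
Total PV = 9.72212 + 7.31866 = 17.04078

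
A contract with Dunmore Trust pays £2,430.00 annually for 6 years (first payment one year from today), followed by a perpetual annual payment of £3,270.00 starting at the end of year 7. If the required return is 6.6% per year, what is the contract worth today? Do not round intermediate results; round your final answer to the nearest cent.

PV of 6-year annuity: £2,430.00 × [1 − (1+0.066)^−6] / 0.066 = 11727.11599
Perpetuity value at year 6: £3,270.00 / 0.066 = 49545.45455
PV of perpetuity: 49545.45455 / (1+0.066)^6 = 33764.52069
Total PV = 11727.11599 + 33764.52069 = 45491.63667

£45491.64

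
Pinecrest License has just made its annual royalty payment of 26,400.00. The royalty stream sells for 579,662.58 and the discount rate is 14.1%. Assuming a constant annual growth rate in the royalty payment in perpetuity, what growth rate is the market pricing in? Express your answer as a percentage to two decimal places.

P = D₀(1+g)/(r−g) ⇒ P(r−g) = D₀(1+g) ⇒ g(P+D₀) = P·r − D₀
g = (P·r − D₀)/(P + D₀) = (579,662.58×0.141 − 26,400.00) / (579,662.58 + 26,400.00) = 0.091298

9.13%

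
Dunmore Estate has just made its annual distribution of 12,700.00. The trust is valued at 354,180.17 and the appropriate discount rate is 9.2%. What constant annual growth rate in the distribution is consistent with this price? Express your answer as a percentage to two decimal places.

5.42%

P = D₀(1+g)/(r−g) ⇒ P(r−g) = D₀(1+g) ⇒ g(P+D₀) = P·r − D₀
g = (P·r − D₀)/(P + D₀) = (354,180.17×0.092 − 12,700.00) / (354,180.17 + 12,700.00) = 0.054199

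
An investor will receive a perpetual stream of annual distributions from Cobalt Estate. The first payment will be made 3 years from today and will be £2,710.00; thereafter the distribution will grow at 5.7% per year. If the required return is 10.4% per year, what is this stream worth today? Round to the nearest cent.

£47307.86

Value at end of year 2: C₁ / (r − g) = £2,710.00 / (0.104 − 0.057) = £57,659.5745
Discount to today: PV = £57,659.5745 / (1 + 0.104)^2 = £57,659.5745 / 1.218816 = £47,307.86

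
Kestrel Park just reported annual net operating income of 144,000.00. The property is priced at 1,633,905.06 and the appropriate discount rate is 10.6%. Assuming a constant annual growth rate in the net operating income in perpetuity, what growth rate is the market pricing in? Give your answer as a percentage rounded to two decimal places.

P = D₀(1+g)/(r−g) ⇒ P(r−g) = D₀(1+g) ⇒ g(P+D₀) = P·r − D₀
g = (P·r − D₀)/(P + D₀) = (1,633,905.06×0.106 − 144,000.00) / (1,633,905.06 + 144,000.00) = 0.016420

1.64%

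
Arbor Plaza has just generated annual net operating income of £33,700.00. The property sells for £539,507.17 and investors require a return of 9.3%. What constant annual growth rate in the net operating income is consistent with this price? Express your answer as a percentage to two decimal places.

P = D₀(1+g)/(r−g) ⇒ P(r−g) = D₀(1+g) ⇒ g(P+D₀) = P·r − D₀
g = (P·r − D₀)/(P + D₀) = (£539,507.17×0.093 − £33,700.00) / (£539,507.17 + £33,700.00) = 0.028740

2.87%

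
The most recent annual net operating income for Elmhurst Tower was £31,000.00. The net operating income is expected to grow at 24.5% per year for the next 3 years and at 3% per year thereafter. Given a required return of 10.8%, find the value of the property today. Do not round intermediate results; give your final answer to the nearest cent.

£698707.73

D_1 = 38595.00000
D_2 = 48050.77500
D_3 = 59823.21487
Terminal value at year 3: TV = D_3×(1+g_2)/(r−g_2) = 61617.91132/0.078 = 789973.22207
P_0 = D_1/(1+r)^1 + D_2/(1+r)^2 + D_3/(1+r)^3 + TV/(1+r)^3
    = 34833.03249 + 39140.00492 + 43979.51816 + 580755.17575 = 698707.73132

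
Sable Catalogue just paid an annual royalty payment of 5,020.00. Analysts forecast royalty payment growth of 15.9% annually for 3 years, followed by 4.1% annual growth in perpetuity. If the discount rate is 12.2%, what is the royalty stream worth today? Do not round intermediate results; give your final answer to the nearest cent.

D_1 = 5818.18000
D_2 = 6743.27062
D_3 = 7815.45065
Terminal value at year 3: TV = D_3×(1+g_2)/(r−g_2) = 8135.88413/0.081 = 100443.01389
P_0 = D_1/(1+r)^1 + D_2/(1+r)^2 + D_3/(1+r)^3 + TV/(1+r)^3
    = 5185.54367 + 5356.54645 + 5533.18836 + 71111.71701 = 87186.99549

87187.00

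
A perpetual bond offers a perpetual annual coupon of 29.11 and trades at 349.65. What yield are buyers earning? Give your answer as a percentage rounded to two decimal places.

8.33%

P = C/r ⇒ r = C/P = 29.11/349.65 = 0.083255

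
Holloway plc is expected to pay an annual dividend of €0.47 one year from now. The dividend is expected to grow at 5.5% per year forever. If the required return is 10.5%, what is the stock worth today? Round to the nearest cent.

Growing perpetuity: P = D₁ / (r − g) = €0.4700 / (0.105 − 0.055) = €9.40

€9.40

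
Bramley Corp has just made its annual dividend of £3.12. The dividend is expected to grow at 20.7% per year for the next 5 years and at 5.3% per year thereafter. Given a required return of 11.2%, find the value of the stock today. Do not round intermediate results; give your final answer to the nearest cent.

D_1 = 3.76584
D_2 = 4.54537
D_3 = 5.48626
D_4 = 6.62192
D_5 = 7.99265
Terminal value at year 5: TV = D_5×(1+g_2)/(r−g_2) = 8.41626/0.059 = 142.64853
P_0 = D_1/(1+r)^1 + D_2/(1+r)^2 + D_3/(1+r)^3 + D_4/(1+r)^4 + D_5/(1+r)^5 + TV/(1+r)^5
    = 3.38655 + 3.67587 + 3.98990 + 4.33076 + 4.70075 + 83.89641 = 103.98023

£103.98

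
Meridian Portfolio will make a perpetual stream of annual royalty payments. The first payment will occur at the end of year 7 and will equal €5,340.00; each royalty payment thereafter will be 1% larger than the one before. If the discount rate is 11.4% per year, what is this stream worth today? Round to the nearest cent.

Value at end of year 6: C₁ / (r − g) = €5,340.00 / (0.114 − 0.01) = €51,346.1538
Discount to today: PV = €51,346.1538 / (1 + 0.114)^6 = €51,346.1538 / 1.911222 = €26,865.61

€26865.61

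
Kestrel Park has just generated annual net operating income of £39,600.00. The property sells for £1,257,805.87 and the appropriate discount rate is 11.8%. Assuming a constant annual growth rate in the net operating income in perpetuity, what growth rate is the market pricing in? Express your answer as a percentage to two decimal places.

P = D₀(1+g)/(r−g) ⇒ P(r−g) = D₀(1+g) ⇒ g(P+D₀) = P·r − D₀
g = (P·r − D₀)/(P + D₀) = (£1,257,805.87×0.118 − £39,600.00) / (£1,257,805.87 + £39,600.00) = 0.083876

8.39%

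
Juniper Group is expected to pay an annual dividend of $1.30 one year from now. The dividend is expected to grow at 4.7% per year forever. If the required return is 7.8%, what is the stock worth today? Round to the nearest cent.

$41.94

Growing perpetuity: P = D₁ / (r − g) = $1.3000 / (0.078 − 0.047) = $41.94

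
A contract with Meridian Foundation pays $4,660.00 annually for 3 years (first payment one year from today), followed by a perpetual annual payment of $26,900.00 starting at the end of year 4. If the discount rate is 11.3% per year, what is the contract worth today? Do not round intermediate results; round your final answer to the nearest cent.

PV of 3-year annuity: $4,660.00 × [1 − (1+0.113)^−3] / 0.113 = 11328.55464
Perpetuity value at year 3: $26,900.00 / 0.113 = 238053.09735
PV of perpetuity: 238053.09735 / (1+0.113)^3 = 172658.65105
Total PV = 11328.55464 + 172658.65105 = 183987.20568

$183987.21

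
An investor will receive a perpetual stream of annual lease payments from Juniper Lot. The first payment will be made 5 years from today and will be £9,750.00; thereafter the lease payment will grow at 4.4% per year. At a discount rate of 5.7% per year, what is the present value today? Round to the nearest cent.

£600843.43

Value at end of year 4: C₁ / (r − g) = £9,750.00 / (0.057 − 0.044) = £750,000.0000
Discount to today: PV = £750,000.0000 / (1 + 0.057)^4 = £750,000.0000 / 1.248245 = £600,843.43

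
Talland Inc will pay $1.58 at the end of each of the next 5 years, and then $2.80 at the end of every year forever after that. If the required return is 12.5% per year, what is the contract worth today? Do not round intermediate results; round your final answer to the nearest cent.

PV of 5-year annuity: $1.58 × [1 − (1+0.125)^−5] / 0.125 = 5.62570
Perpetuity value at year 5: $2.80 / 0.125 = 22.40000
PV of perpetuity: 22.40000 / (1+0.125)^5 = 12.43041
Total PV = 5.62570 + 12.43041 = 18.05611

$18.06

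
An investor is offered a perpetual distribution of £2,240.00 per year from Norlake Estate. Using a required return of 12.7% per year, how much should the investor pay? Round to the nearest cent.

Level perpetuity: PV = C / r = £2,240.00 / 0.127 = £17,637.80

£17637.80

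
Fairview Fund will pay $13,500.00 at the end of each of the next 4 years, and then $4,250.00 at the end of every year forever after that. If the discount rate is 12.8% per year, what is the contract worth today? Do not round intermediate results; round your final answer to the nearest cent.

$60831.71

PV of 4-year annuity: $13,500.00 × [1 − (1+0.128)^−4] / 0.128 = 40322.80321
Perpetuity value at year 4: $4,250.00 / 0.128 = 33203.12500
PV of perpetuity: 33203.12500 / (1+0.128)^4 = 20508.90918
Total PV = 40322.80321 + 20508.90918 = 60831.71238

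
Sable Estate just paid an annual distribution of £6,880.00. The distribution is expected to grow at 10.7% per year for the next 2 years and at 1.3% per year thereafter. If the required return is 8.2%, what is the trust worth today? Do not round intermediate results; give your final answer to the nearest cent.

£119968.44

D_1 = 7616.16000
D_2 = 8431.08912
Terminal value at year 2: TV = D_2×(1+g_2)/(r−g_2) = 8540.69328/0.069 = 123778.16346
P_0 = D_1/(1+r)^1 + D_2/(1+r)^2 + TV/(1+r)^2
    = 7038.96488 + 7201.60270 + 105727.87733 = 119968.44491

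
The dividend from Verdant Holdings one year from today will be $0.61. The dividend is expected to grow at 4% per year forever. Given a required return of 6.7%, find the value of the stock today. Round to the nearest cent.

$22.59

Growing perpetuity: P = D₁ / (r − g) = $0.6100 / (0.067 − 0.04) = $22.59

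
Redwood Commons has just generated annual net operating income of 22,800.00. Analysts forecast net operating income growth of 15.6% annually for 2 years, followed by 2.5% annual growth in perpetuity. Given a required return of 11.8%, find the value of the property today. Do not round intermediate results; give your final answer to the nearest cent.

D_1 = 26356.80000
D_2 = 30468.46080
Terminal value at year 2: TV = D_2×(1+g_2)/(r−g_2) = 31230.17232/0.093 = 335808.30452
P_0 = D_1/(1+r)^1 + D_2/(1+r)^2 + TV/(1+r)^2
    = 23574.95528 + 24376.25072 + 268662.97832 = 316614.18432

316614.18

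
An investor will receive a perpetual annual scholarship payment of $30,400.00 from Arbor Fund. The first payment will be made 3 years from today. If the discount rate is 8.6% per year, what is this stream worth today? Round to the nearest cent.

Value at end of year 2: C / r = $30,400.00 / 0.086 = $353,488.3721
Discount to today: PV = $353,488.3721 / (1 + 0.086)^2 = $353,488.3721 / 1.179396 = $299,719.83

$299719.83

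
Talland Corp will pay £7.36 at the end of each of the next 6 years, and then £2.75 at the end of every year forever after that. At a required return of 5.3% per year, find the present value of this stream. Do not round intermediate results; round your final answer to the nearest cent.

PV of 6-year annuity: £7.36 × [1 − (1+0.053)^−6] / 0.053 = 37.00135
Perpetuity value at year 6: £2.75 / 0.053 = 51.88679
PV of perpetuity: 51.88679 / (1+0.053)^6 = 38.06156
Total PV = 37.00135 + 38.06156 = 75.06291

£75.06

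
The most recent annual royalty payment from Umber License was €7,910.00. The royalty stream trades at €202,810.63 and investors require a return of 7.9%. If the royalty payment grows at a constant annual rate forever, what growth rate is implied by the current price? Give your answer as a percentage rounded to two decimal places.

P = D₀(1+g)/(r−g) ⇒ P(r−g) = D₀(1+g) ⇒ g(P+D₀) = P·r − D₀
g = (P·r − D₀)/(P + D₀) = (€202,810.63×0.079 − €7,910.00) / (€202,810.63 + €7,910.00) = 0.038497

3.85%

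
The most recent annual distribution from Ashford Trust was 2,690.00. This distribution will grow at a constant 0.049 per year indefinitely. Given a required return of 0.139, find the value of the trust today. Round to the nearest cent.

31353.44

D₁ = D₀ × (1 + g) = 2,690.00 × 1.049 = 2,821.8100
Growing perpetuity: P = D₁ / (r − g) = 2,821.8100 / (0.139 − 0.049) = 31,353.44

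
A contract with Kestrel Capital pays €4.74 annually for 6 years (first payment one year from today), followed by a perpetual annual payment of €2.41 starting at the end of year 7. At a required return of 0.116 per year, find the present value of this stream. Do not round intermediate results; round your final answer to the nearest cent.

PV of 6-year annuity: €4.74 × [1 − (1+0.116)^−6] / 0.116 = 19.71086
Perpetuity value at year 6: €2.41 / 0.116 = 20.77586
PV of perpetuity: 20.77586 / (1+0.116)^6 = 10.75410
Total PV = 19.71086 + 10.75410 = 30.46496

€30.46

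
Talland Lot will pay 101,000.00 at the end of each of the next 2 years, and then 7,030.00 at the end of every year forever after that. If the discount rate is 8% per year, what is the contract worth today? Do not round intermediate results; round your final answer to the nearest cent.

PV of 2-year annuity: 101,000.00 × [1 − (1+0.08)^−2] / 0.08 = 180109.73937
Perpetuity value at year 2: 7,030.00 / 0.08 = 87875.00000
PV of perpetuity: 87875.00000 / (1+0.08)^2 = 75338.64883
Total PV = 180109.73937 + 75338.64883 = 255448.38820

255448.39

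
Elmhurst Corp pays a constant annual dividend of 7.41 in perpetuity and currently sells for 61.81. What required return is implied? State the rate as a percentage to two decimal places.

11.99%

P = C/r ⇒ r = C/P = 7.41/61.81 = 0.119884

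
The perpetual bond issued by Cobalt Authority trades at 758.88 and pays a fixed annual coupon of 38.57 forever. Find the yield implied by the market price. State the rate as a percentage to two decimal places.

P = C/r ⇒ r = C/P = 38.57/758.88 = 0.050825

5.08%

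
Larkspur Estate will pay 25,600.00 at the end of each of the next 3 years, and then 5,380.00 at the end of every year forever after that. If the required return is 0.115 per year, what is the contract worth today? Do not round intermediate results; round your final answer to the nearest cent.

95767.97

PV of 3-year annuity: 25,600.00 × [1 − (1+0.115)^−3] / 0.115 = 62019.05629
Perpetuity value at year 3: 5,380.00 / 0.115 = 46782.60870
PV of perpetuity: 46782.60870 / (1+0.115)^3 = 33748.91640
Total PV = 62019.05629 + 33748.91640 = 95767.97269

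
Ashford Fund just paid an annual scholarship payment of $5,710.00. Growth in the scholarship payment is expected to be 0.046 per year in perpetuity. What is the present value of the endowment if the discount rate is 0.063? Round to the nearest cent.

$351332.94

D₁ = D₀ × (1 + g) = $5,710.00 × 1.046 = $5,972.6600
Growing perpetuity: P = D₁ / (r − g) = $5,972.6600 / (0.063 − 0.046) = $351,332.94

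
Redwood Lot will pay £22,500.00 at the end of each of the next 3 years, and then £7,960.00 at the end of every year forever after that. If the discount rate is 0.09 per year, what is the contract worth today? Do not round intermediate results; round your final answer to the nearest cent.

PV of 3-year annuity: £22,500.00 × [1 − (1+0.09)^−3] / 0.09 = 56954.12998
Perpetuity value at year 3: £7,960.00 / 0.09 = 88444.44444
PV of perpetuity: 88444.44444 / (1+0.09)^3 = 68295.33890
Total PV = 56954.12998 + 68295.33890 = 125249.46889

£125249.47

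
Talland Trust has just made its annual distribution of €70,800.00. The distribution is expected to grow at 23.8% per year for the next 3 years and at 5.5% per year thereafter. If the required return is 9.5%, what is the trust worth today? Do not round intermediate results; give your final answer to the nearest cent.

D_1 = 87650.40000
D_2 = 108511.19520
D_3 = 134336.85966
Terminal value at year 3: TV = D_3×(1+g_2)/(r−g_2) = 141725.38694/0.04 = 3543134.67347
P_0 = D_1/(1+r)^1 + D_2/(1+r)^2 + D_3/(1+r)^3 + TV/(1+r)^3
    = 80046.02740 + 90499.52687 + 102318.18654 + 2698642.16995 = 2971505.91075

€2971505.91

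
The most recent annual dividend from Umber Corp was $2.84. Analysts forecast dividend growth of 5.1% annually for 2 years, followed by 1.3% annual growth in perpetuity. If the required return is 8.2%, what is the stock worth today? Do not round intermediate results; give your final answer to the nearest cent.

$44.78

D_1 = 2.98484
D_2 = 3.13707
Terminal value at year 2: TV = D_2×(1+g_2)/(r−g_2) = 3.17785/0.069 = 46.05578
P_0 = D_1/(1+r)^1 + D_2/(1+r)^2 + TV/(1+r)^2
    = 2.75863 + 2.67960 + 39.33957 = 44.77780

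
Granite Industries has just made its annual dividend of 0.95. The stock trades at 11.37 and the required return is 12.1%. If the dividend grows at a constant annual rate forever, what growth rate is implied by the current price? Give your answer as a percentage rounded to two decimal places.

P = D₀(1+g)/(r−g) ⇒ P(r−g) = D₀(1+g) ⇒ g(P+D₀) = P·r − D₀
g = (P·r − D₀)/(P + D₀) = (11.37×0.121 − 0.95) / (11.37 + 0.95) = 0.034559

3.46%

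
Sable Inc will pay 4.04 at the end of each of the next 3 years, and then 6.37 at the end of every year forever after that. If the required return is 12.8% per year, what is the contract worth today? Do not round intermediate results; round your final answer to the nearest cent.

44.25

PV of 3-year annuity: 4.04 × [1 − (1+0.128)^−3] / 0.128 = 9.57154
Perpetuity value at year 3: 6.37 / 0.128 = 49.76562
PV of perpetuity: 49.76562 / (1+0.128)^3 = 34.67386
Total PV = 9.57154 + 34.67386 = 44.24540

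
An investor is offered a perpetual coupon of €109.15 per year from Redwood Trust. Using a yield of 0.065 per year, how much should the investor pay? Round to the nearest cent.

Level perpetuity: PV = C / r = €109.15 / 0.065 = €1,679.23

€1679.23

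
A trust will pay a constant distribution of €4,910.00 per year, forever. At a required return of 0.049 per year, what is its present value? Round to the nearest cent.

€100204.08

Level perpetuity: PV = C / r = €4,910.00 / 0.049 = €100,204.08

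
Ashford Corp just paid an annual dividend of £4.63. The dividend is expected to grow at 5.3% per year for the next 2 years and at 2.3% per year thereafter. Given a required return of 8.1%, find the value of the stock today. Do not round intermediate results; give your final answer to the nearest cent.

£86.39

D_1 = 4.87539
D_2 = 5.13379
Terminal value at year 2: TV = D_2×(1+g_2)/(r−g_2) = 5.25186/0.058 = 90.54936
P_0 = D_1/(1+r)^1 + D_2/(1+r)^2 + TV/(1+r)^2
    = 4.51007 + 4.39325 + 77.48792 = 86.39125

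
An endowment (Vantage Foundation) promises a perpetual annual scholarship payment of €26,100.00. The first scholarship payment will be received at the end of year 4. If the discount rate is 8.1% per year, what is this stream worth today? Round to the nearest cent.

Value at end of year 3: C / r = €26,100.00 / 0.081 = €322,222.2222
Discount to today: PV = €322,222.2222 / (1 + 0.081)^3 = €322,222.2222 / 1.263214 = €255,081.17

€255081.17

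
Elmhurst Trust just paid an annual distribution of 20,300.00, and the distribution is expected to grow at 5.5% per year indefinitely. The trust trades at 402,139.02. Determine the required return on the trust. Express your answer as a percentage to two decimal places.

D₁ = 20,300.00 × 1.055 = 21,416.5000
P = D₁/(r − g) ⇒ r = D₁/P + g = 21,416.5000/402,139.02 + 0.055 = 0.053256 + 0.055 = 0.108256

10.83%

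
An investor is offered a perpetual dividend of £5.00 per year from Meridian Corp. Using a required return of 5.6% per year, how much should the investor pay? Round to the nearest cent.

£89.29

Level perpetuity: PV = C / r = £5.00 / 0.056 = £89.29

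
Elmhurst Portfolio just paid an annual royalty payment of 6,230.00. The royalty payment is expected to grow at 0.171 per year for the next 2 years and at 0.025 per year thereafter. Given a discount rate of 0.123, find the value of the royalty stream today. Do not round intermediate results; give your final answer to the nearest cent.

D_1 = 7295.33000
D_2 = 8542.83143
Terminal value at year 2: TV = D_2×(1+g_2)/(r−g_2) = 8756.40222/0.098 = 89351.04302
P_0 = D_1/(1+r)^1 + D_2/(1+r)^2 + TV/(1+r)^2
    = 6496.28673 + 6773.95527 + 70850.04232 = 84120.28431

84120.28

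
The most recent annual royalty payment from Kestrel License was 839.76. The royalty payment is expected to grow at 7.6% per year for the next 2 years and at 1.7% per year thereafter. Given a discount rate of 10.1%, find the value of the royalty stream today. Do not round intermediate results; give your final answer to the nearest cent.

D_1 = 903.58176
D_2 = 972.25397
Terminal value at year 2: TV = D_2×(1+g_2)/(r−g_2) = 988.78229/0.084 = 11771.21775
P_0 = D_1/(1+r)^1 + D_2/(1+r)^2 + TV/(1+r)^2
    = 820.69188 + 802.05673 + 9710.61545 = 11333.36406

11333.36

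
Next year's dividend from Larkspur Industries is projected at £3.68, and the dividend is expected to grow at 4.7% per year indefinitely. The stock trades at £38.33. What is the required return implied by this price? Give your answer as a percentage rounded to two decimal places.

14.30%

P = D₁/(r − g) ⇒ r = D₁/P + g = £3.6800/£38.33 + 0.047 = 0.096008 + 0.047 = 0.143008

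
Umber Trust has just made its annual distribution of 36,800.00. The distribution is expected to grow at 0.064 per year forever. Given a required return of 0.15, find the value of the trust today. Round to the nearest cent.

455293.02

D₁ = D₀ × (1 + g) = 36,800.00 × 1.064 = 39,155.2000
Growing perpetuity: P = D₁ / (r − g) = 39,155.2000 / (0.15 − 0.064) = 455,293.02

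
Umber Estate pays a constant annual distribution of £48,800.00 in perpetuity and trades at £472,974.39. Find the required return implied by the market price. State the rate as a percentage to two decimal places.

10.32%

P = C/r ⇒ r = C/P = £48,800.00/£472,974.39 = 0.103177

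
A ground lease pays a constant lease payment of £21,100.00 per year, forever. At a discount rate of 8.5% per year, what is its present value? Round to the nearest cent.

£248235.29

Level perpetuity: PV = C / r = £21,100.00 / 0.085 = £248,235.29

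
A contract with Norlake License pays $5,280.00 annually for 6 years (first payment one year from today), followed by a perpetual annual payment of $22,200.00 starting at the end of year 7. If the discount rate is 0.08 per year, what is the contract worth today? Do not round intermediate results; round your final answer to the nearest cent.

$199280.88

PV of 6-year annuity: $5,280.00 × [1 − (1+0.08)^−6] / 0.08 = 24408.80463
Perpetuity value at year 6: $22,200.00 / 0.08 = 277500.00000
PV of perpetuity: 277500.00000 / (1+0.08)^6 = 174872.07146
Total PV = 24408.80463 + 174872.07146 = 199280.87609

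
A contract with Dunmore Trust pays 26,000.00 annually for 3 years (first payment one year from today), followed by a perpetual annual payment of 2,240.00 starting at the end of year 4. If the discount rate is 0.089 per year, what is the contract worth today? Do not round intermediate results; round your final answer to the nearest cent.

85419.45

PV of 3-year annuity: 26,000.00 × [1 − (1+0.089)^−3] / 0.089 = 65931.13267
Perpetuity value at year 3: 2,240.00 / 0.089 = 25168.53933
PV of perpetuity: 25168.53933 / (1+0.089)^3 = 19488.31867
Total PV = 65931.13267 + 19488.31867 = 85419.45133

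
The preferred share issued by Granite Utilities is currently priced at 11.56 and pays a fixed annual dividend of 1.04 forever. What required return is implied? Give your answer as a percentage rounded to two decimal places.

P = C/r ⇒ r = C/P = 1.04/11.56 = 0.089965

9.00%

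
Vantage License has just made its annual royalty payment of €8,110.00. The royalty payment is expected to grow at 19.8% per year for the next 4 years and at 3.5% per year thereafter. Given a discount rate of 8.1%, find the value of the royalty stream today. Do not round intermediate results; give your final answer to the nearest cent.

D_1 = 9715.78000
D_2 = 11639.50444
D_3 = 13944.12632
D_4 = 16705.06333
Terminal value at year 4: TV = D_4×(1+g_2)/(r−g_2) = 17289.74055/0.046 = 375863.92493
P_0 = D_1/(1+r)^1 + D_2/(1+r)^2 + D_3/(1+r)^3 + D_4/(1+r)^4 + TV/(1+r)^4
    = 8987.77058 + 9960.54501 + 11038.60585 + 12233.34857 + 275250.34293 = 317470.61295

€317470.61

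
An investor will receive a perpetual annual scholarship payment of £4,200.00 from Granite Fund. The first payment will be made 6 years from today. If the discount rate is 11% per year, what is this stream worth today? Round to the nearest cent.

£22659.05

Value at end of year 5: C / r = £4,200.00 / 0.11 = £38,181.8182
Discount to today: PV = £38,181.8182 / (1 + 0.11)^5 = £38,181.8182 / 1.685058 = £22,659.05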